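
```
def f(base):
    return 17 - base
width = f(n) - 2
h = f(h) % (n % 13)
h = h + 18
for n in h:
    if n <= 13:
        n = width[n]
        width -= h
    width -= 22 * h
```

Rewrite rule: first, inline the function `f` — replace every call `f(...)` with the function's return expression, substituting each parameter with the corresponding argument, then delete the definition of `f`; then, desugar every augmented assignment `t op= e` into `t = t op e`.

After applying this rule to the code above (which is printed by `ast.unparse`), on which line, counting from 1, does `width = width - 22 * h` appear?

Transformed code:
width = 17 - n - 2
h = (17 - h) % (n % 13)
h = h + 18
for n in h:
    if n <= 13:
        n = width[n]
        width = width - h
    width = width - 22 * h

8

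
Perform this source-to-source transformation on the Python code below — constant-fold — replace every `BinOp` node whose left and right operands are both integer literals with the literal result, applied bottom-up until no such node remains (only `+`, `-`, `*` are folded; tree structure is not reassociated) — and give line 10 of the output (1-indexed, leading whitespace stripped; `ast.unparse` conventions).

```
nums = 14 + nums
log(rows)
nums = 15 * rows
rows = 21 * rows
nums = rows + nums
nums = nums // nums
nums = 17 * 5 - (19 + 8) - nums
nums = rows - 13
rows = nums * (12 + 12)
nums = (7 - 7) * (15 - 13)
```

Transformed code:
nums = 14 + nums
log(rows)
nums = 15 * rows
rows = 21 * rows
nums = rows + nums
nums = nums // nums
nums = 58 - nums
nums = rows - 13
rows = nums * 24
nums = 0

nums = 0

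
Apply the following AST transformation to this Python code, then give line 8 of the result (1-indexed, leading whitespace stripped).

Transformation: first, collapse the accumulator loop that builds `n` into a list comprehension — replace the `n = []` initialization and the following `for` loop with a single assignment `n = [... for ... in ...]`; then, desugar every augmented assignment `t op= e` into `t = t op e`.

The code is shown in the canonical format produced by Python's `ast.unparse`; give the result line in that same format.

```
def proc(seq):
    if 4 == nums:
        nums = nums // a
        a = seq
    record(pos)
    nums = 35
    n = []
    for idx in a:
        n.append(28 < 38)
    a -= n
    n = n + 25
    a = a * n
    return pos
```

a = a - n

Transformed code:
def proc(seq):
    if 4 == nums:
        nums = nums // a
        a = seq
    record(pos)
    nums = 35
    n = [28 < 38 for idx in a]
    a = a - n
    n = n + 25
    a = a * n
    return pos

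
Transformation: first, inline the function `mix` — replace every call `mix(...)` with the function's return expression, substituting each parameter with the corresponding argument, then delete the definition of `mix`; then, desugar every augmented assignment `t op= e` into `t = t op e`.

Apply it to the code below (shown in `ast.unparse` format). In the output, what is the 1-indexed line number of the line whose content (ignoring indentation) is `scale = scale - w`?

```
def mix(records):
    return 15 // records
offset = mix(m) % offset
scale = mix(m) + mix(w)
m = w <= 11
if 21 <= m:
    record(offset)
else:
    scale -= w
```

7

Transformed code:
offset = 15 // m % offset
scale = 15 // m + 15 // w
m = w <= 11
if 21 <= m:
    record(offset)
else:
    scale = scale - w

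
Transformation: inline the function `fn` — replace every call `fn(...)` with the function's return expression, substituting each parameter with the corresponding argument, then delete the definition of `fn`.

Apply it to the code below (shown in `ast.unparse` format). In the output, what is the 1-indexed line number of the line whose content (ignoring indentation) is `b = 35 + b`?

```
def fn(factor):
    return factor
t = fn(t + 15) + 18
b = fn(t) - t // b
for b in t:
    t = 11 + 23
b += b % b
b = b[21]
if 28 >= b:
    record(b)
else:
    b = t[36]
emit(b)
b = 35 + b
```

12

Transformed code:
t = t + 15 + 18
b = t - t // b
for b in t:
    t = 11 + 23
b += b % b
b = b[21]
if 28 >= b:
    record(b)
else:
    b = t[36]
emit(b)
b = 35 + b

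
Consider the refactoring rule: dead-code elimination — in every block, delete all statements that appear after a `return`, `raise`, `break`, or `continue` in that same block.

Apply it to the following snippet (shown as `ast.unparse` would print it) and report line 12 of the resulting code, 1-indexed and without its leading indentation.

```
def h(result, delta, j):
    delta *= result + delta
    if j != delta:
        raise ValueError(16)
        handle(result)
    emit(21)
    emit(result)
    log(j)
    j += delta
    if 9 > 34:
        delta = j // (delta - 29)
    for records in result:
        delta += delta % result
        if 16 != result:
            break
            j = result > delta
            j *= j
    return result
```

delta += delta % result

Transformed code:
def h(result, delta, j):
    delta *= result + delta
    if j != delta:
        raise ValueError(16)
    emit(21)
    emit(result)
    log(j)
    j += delta
    if 9 > 34:
        delta = j // (delta - 29)
    for records in result:
        delta += delta % result
        if 16 != result:
            break
    return result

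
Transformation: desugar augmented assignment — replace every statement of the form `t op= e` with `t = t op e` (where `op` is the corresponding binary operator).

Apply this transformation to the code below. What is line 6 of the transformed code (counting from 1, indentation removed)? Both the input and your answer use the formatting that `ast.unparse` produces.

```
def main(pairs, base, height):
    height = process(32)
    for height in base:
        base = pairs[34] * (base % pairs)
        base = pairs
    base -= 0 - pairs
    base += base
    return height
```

base = base - (0 - pairs)

Transformed code:
def main(pairs, base, height):
    height = process(32)
    for height in base:
        base = pairs[34] * (base % pairs)
        base = pairs
    base = base - (0 - pairs)
    base = base + base
    return height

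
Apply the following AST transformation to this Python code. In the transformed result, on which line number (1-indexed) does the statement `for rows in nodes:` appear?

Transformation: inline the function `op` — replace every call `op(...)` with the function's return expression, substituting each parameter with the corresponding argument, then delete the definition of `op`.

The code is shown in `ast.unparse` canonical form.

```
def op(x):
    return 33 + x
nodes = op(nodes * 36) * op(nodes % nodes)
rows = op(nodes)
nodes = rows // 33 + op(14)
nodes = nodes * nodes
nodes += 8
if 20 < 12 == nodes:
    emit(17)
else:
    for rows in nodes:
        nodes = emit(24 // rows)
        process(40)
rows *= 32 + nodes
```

9

Transformed code:
nodes = (33 + nodes * 36) * (33 + nodes % nodes)
rows = 33 + nodes
nodes = rows // 33 + (33 + 14)
nodes = nodes * nodes
nodes += 8
if 20 < 12 == nodes:
    emit(17)
else:
    for rows in nodes:
        nodes = emit(24 // rows)
        process(40)
rows *= 32 + nodes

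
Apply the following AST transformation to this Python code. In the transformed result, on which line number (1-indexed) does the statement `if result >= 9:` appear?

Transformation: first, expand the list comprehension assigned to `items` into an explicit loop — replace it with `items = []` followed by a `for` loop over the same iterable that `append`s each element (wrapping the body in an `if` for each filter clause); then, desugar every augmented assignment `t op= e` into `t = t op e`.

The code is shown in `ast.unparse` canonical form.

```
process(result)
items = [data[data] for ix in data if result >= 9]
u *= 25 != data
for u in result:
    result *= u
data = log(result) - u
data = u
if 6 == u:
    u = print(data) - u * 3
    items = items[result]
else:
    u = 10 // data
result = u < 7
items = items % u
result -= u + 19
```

Transformed code:
process(result)
items = []
for ix in data:
    if result >= 9:
        items.append(data[data])
u = u * (25 != data)
for u in result:
    result = result * u
data = log(result) - u
data = u
if 6 == u:
    u = print(data) - u * 3
    items = items[result]
else:
    u = 10 // data
result = u < 7
items = items % u
result = result - (u + 19)

4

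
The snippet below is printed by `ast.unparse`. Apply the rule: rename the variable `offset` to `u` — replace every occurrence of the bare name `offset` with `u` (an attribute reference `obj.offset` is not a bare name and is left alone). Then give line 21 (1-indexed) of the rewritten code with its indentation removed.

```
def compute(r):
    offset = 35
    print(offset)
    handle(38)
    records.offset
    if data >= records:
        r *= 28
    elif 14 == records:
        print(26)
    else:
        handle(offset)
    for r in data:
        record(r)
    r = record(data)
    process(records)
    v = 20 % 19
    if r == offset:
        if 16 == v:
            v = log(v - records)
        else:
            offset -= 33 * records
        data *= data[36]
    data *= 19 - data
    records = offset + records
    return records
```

Transformed code:
def compute(r):
    u = 35
    print(u)
    handle(38)
    records.offset
    if data >= records:
        r *= 28
    elif 14 == records:
        print(26)
    else:
        handle(u)
    for r in data:
        record(r)
    r = record(data)
    process(records)
    v = 20 % 19
    if r == u:
        if 16 == v:
            v = log(v - records)
        else:
            u -= 33 * records
        data *= data[36]
    data *= 19 - data
    records = u + records
    return records

u -= 33 * records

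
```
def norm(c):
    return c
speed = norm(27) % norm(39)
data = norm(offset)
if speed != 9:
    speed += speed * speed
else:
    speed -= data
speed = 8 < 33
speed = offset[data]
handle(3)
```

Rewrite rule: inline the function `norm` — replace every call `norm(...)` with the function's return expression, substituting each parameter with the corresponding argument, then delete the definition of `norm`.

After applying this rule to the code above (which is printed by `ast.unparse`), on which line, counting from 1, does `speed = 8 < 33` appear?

7

Transformed code:
speed = 27 % 39
data = offset
if speed != 9:
    speed += speed * speed
else:
    speed -= data
speed = 8 < 33
speed = offset[data]
handle(3)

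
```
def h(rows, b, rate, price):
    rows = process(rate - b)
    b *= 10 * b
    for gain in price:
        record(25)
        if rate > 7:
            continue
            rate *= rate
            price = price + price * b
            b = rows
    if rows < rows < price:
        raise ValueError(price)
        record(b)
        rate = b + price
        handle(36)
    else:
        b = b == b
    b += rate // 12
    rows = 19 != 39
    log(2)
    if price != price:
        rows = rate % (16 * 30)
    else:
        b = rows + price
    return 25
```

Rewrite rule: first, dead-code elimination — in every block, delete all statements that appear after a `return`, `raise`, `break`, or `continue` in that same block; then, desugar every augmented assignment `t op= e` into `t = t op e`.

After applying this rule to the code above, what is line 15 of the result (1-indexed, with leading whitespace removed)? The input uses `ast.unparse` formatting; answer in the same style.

if price != price:

Transformed code:
def h(rows, b, rate, price):
    rows = process(rate - b)
    b = b * (10 * b)
    for gain in price:
        record(25)
        if rate > 7:
            continue
    if rows < rows < price:
        raise ValueError(price)
    else:
        b = b == b
    b = b + rate // 12
    rows = 19 != 39
    log(2)
    if price != price:
        rows = rate % (16 * 30)
    else:
        b = rows + price
    return 25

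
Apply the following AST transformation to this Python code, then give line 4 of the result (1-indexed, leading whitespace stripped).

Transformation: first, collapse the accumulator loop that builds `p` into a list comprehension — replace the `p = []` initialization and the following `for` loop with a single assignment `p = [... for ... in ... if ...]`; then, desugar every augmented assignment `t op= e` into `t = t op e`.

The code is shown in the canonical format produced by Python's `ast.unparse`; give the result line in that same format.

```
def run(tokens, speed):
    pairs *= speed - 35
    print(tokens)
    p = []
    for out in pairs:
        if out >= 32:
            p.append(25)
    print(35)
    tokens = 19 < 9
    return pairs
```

Transformed code:
def run(tokens, speed):
    pairs = pairs * (speed - 35)
    print(tokens)
    p = [25 for out in pairs if out >= 32]
    print(35)
    tokens = 19 < 9
    return pairs

p = [25 for out in pairs if out >= 32]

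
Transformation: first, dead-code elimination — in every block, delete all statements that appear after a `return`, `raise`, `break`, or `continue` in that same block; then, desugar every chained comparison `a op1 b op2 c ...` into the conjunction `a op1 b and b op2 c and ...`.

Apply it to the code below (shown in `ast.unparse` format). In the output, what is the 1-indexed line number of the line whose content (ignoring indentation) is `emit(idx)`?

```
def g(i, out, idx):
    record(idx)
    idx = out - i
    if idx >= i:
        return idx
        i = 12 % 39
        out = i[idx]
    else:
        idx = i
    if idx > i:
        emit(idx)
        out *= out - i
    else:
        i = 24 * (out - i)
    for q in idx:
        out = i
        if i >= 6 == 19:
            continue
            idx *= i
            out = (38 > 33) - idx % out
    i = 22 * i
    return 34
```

Transformed code:
def g(i, out, idx):
    record(idx)
    idx = out - i
    if idx >= i:
        return idx
    else:
        idx = i
    if idx > i:
        emit(idx)
        out *= out - i
    else:
        i = 24 * (out - i)
    for q in idx:
        out = i
        if i >= 6 and 6 == 19:
            continue
    i = 22 * i
    return 34

9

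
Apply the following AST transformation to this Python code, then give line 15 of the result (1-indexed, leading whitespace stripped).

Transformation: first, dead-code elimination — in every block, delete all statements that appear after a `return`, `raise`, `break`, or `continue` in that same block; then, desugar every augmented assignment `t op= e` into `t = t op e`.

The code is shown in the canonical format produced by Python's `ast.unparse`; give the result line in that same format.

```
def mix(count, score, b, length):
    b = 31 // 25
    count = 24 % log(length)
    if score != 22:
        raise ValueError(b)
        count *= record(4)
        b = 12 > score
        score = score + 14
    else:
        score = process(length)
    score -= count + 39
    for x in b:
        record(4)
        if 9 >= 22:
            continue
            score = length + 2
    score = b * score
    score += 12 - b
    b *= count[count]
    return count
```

b = b * count[count]

Transformed code:
def mix(count, score, b, length):
    b = 31 // 25
    count = 24 % log(length)
    if score != 22:
        raise ValueError(b)
    else:
        score = process(length)
    score = score - (count + 39)
    for x in b:
        record(4)
        if 9 >= 22:
            continue
    score = b * score
    score = score + (12 - b)
    b = b * count[count]
    return count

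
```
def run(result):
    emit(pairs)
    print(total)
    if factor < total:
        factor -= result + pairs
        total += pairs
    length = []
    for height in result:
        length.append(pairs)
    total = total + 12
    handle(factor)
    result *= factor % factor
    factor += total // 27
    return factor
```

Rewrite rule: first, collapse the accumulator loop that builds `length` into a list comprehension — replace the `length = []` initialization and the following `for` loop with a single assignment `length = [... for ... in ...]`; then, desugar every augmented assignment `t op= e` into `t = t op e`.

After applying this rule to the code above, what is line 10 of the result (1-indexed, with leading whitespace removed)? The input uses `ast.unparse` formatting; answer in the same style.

Transformed code:
def run(result):
    emit(pairs)
    print(total)
    if factor < total:
        factor = factor - (result + pairs)
        total = total + pairs
    length = [pairs for height in result]
    total = total + 12
    handle(factor)
    result = result * (factor % factor)
    factor = factor + total // 27
    return factor

result = result * (factor % factor)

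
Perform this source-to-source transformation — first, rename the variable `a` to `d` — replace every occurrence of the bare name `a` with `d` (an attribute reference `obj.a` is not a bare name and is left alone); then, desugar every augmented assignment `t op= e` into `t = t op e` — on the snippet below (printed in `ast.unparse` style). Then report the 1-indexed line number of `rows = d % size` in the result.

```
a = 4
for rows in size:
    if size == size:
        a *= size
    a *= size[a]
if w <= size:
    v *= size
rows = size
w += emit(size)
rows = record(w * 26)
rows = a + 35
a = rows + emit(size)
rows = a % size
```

Transformed code:
d = 4
for rows in size:
    if size == size:
        d = d * size
    d = d * size[d]
if w <= size:
    v = v * size
rows = size
w = w + emit(size)
rows = record(w * 26)
rows = d + 35
d = rows + emit(size)
rows = d % size

13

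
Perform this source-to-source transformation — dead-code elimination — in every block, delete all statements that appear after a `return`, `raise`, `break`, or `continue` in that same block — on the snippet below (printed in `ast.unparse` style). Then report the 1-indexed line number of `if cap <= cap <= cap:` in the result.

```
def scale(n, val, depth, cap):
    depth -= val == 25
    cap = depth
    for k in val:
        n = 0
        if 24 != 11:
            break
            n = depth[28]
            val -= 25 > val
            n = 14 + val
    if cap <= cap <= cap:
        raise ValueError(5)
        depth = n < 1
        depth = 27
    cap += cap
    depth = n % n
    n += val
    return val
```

8

Transformed code:
def scale(n, val, depth, cap):
    depth -= val == 25
    cap = depth
    for k in val:
        n = 0
        if 24 != 11:
            break
    if cap <= cap <= cap:
        raise ValueError(5)
    cap += cap
    depth = n % n
    n += val
    return val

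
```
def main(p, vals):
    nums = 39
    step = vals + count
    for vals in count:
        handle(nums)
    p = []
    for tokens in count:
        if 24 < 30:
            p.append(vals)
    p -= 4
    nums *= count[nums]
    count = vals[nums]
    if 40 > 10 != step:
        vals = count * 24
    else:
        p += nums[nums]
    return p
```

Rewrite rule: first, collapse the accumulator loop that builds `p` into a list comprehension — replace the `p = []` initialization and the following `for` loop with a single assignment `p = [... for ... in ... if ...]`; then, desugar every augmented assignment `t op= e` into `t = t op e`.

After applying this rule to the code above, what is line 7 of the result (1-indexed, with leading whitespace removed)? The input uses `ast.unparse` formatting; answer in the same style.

Transformed code:
def main(p, vals):
    nums = 39
    step = vals + count
    for vals in count:
        handle(nums)
    p = [vals for tokens in count if 24 < 30]
    p = p - 4
    nums = nums * count[nums]
    count = vals[nums]
    if 40 > 10 != step:
        vals = count * 24
    else:
        p = p + nums[nums]
    return p

p = p - 4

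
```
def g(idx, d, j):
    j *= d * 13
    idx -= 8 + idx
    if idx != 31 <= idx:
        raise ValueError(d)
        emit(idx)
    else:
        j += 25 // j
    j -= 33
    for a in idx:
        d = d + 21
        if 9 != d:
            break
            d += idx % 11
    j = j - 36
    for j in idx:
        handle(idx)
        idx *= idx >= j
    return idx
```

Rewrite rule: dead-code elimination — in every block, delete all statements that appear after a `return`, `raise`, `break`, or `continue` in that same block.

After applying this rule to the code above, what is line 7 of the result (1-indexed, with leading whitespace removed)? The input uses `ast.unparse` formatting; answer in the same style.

Transformed code:
def g(idx, d, j):
    j *= d * 13
    idx -= 8 + idx
    if idx != 31 <= idx:
        raise ValueError(d)
    else:
        j += 25 // j
    j -= 33
    for a in idx:
        d = d + 21
        if 9 != d:
            break
    j = j - 36
    for j in idx:
        handle(idx)
        idx *= idx >= j
    return idx

j += 25 // j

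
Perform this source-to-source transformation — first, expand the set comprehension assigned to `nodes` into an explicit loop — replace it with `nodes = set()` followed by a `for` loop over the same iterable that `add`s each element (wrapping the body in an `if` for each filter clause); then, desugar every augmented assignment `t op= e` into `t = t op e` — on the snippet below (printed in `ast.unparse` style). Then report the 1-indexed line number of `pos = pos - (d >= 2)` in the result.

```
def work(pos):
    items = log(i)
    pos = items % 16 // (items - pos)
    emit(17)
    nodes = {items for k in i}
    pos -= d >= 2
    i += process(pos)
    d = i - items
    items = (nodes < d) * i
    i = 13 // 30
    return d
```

8

Transformed code:
def work(pos):
    items = log(i)
    pos = items % 16 // (items - pos)
    emit(17)
    nodes = set()
    for k in i:
        nodes.add(items)
    pos = pos - (d >= 2)
    i = i + process(pos)
    d = i - items
    items = (nodes < d) * i
    i = 13 // 30
    return d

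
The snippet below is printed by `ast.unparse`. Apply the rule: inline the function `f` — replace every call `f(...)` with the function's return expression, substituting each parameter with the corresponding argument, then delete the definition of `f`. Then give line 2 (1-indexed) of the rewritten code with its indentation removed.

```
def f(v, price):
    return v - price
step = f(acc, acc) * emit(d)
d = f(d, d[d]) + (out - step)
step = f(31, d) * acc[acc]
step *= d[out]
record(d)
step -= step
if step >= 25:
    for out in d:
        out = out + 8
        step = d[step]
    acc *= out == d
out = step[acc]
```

Transformed code:
step = (acc - acc) * emit(d)
d = d - d[d] + (out - step)
step = (31 - d) * acc[acc]
step *= d[out]
record(d)
step -= step
if step >= 25:
    for out in d:
        out = out + 8
        step = d[step]
    acc *= out == d
out = step[acc]

d = d - d[d] + (out - step)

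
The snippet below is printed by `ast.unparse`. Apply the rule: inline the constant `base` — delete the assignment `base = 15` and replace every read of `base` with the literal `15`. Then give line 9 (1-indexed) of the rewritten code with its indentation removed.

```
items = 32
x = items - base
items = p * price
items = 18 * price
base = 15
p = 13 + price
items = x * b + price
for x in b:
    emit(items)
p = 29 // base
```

p = 29 // 15

Transformed code:
items = 32
x = items - 15
items = p * price
items = 18 * price
p = 13 + price
items = x * b + price
for x in b:
    emit(items)
p = 29 // 15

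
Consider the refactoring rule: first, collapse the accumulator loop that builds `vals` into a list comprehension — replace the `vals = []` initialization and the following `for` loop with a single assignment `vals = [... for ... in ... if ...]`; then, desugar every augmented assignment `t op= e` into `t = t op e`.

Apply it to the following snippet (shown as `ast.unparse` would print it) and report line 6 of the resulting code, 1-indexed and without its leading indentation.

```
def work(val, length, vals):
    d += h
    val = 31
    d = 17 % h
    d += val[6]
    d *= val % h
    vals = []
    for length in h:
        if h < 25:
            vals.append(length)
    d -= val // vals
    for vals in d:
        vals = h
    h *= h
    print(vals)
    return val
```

d = d * (val % h)

Transformed code:
def work(val, length, vals):
    d = d + h
    val = 31
    d = 17 % h
    d = d + val[6]
    d = d * (val % h)
    vals = [length for length in h if h < 25]
    d = d - val // vals
    for vals in d:
        vals = h
    h = h * h
    print(vals)
    return val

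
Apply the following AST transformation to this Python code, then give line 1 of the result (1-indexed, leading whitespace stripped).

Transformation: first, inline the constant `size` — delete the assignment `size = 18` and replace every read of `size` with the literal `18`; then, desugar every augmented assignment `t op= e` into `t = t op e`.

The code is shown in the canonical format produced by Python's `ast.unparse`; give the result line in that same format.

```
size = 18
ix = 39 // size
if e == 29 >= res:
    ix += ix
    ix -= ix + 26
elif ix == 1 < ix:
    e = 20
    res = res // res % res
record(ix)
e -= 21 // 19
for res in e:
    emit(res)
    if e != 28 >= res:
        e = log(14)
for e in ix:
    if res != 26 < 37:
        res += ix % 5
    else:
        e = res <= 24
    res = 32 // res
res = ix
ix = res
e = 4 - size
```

ix = 39 // 18

Transformed code:
ix = 39 // 18
if e == 29 >= res:
    ix = ix + ix
    ix = ix - (ix + 26)
elif ix == 1 < ix:
    e = 20
    res = res // res % res
record(ix)
e = e - 21 // 19
for res in e:
    emit(res)
    if e != 28 >= res:
        e = log(14)
for e in ix:
    if res != 26 < 37:
        res = res + ix % 5
    else:
        e = res <= 24
    res = 32 // res
res = ix
ix = res
e = 4 - 18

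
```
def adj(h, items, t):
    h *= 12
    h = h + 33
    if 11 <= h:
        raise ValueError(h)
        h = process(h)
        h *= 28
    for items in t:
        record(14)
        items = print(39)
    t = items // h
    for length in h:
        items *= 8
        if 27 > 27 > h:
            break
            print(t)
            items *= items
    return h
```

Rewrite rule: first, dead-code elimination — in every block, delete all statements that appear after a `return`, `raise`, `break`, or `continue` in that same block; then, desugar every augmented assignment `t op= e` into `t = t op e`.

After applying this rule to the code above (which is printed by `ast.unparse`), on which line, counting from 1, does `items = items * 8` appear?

Transformed code:
def adj(h, items, t):
    h = h * 12
    h = h + 33
    if 11 <= h:
        raise ValueError(h)
    for items in t:
        record(14)
        items = print(39)
    t = items // h
    for length in h:
        items = items * 8
        if 27 > 27 > h:
            break
    return h

11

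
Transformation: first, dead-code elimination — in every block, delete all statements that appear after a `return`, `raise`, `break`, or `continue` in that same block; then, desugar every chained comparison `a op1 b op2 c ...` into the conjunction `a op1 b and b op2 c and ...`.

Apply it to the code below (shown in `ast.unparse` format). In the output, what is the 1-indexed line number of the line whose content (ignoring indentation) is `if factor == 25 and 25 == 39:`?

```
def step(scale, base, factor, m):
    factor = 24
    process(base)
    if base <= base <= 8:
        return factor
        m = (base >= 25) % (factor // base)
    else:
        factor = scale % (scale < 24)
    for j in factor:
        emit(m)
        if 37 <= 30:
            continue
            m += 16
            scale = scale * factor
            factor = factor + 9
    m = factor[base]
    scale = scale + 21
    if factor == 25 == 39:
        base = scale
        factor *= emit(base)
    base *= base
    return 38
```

14

Transformed code:
def step(scale, base, factor, m):
    factor = 24
    process(base)
    if base <= base and base <= 8:
        return factor
    else:
        factor = scale % (scale < 24)
    for j in factor:
        emit(m)
        if 37 <= 30:
            continue
    m = factor[base]
    scale = scale + 21
    if factor == 25 and 25 == 39:
        base = scale
        factor *= emit(base)
    base *= base
    return 38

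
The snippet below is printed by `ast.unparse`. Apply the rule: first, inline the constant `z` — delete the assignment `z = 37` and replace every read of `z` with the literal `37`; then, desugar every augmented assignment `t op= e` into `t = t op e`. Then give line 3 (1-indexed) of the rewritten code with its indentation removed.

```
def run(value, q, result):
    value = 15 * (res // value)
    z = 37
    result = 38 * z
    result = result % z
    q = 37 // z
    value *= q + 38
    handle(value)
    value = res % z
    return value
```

result = 38 * 37

Transformed code:
def run(value, q, result):
    value = 15 * (res // value)
    result = 38 * 37
    result = result % 37
    q = 37 // 37
    value = value * (q + 38)
    handle(value)
    value = res % 37
    return value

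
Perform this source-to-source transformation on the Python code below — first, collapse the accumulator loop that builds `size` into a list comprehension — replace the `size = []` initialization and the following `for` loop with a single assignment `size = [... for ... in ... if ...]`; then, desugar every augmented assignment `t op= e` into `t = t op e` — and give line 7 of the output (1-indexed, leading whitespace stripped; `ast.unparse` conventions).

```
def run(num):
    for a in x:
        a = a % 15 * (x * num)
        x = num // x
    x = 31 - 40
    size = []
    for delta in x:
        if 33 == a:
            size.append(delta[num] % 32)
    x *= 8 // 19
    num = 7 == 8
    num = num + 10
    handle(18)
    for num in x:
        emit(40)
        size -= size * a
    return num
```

x = x * (8 // 19)

Transformed code:
def run(num):
    for a in x:
        a = a % 15 * (x * num)
        x = num // x
    x = 31 - 40
    size = [delta[num] % 32 for delta in x if 33 == a]
    x = x * (8 // 19)
    num = 7 == 8
    num = num + 10
    handle(18)
    for num in x:
        emit(40)
        size = size - size * a
    return num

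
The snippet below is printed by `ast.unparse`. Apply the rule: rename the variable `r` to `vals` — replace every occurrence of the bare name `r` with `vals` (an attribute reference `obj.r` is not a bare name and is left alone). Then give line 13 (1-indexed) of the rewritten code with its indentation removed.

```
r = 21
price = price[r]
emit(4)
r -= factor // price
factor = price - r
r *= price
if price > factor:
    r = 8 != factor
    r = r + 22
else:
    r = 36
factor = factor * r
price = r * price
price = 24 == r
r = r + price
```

Transformed code:
vals = 21
price = price[vals]
emit(4)
vals -= factor // price
factor = price - vals
vals *= price
if price > factor:
    vals = 8 != factor
    vals = vals + 22
else:
    vals = 36
factor = factor * vals
price = vals * price
price = 24 == vals
vals = vals + price

price = vals * price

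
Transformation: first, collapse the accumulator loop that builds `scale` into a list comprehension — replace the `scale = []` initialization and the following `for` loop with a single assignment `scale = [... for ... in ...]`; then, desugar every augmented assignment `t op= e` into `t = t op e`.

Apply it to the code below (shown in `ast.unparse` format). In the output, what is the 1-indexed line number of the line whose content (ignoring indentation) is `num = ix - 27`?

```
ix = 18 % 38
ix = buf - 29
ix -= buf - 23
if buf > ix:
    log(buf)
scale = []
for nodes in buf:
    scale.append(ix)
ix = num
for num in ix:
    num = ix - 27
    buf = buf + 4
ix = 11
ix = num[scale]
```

9

Transformed code:
ix = 18 % 38
ix = buf - 29
ix = ix - (buf - 23)
if buf > ix:
    log(buf)
scale = [ix for nodes in buf]
ix = num
for num in ix:
    num = ix - 27
    buf = buf + 4
ix = 11
ix = num[scale]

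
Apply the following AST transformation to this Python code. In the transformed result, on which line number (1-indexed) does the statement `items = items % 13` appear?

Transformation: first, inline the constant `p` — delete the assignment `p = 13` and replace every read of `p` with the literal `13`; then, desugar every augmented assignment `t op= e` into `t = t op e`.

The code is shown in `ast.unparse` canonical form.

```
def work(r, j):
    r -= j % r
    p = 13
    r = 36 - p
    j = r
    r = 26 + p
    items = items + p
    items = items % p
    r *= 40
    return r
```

Transformed code:
def work(r, j):
    r = r - j % r
    r = 36 - 13
    j = r
    r = 26 + 13
    items = items + 13
    items = items % 13
    r = r * 40
    return r

7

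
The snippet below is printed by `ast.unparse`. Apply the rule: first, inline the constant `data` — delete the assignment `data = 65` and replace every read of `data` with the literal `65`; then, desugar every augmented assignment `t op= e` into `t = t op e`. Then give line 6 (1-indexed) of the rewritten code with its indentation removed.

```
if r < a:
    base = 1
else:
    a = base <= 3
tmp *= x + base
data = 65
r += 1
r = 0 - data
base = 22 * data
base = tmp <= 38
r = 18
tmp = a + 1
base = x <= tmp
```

Transformed code:
if r < a:
    base = 1
else:
    a = base <= 3
tmp = tmp * (x + base)
r = r + 1
r = 0 - 65
base = 22 * 65
base = tmp <= 38
r = 18
tmp = a + 1
base = x <= tmp

r = r + 1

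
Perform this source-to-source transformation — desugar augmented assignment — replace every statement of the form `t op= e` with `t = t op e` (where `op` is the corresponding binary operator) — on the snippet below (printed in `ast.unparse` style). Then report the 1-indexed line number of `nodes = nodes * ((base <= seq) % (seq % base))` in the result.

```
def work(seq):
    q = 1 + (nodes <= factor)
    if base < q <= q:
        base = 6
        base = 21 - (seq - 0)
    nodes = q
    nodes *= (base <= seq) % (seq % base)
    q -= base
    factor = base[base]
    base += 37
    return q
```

7

Transformed code:
def work(seq):
    q = 1 + (nodes <= factor)
    if base < q <= q:
        base = 6
        base = 21 - (seq - 0)
    nodes = q
    nodes = nodes * ((base <= seq) % (seq % base))
    q = q - base
    factor = base[base]
    base = base + 37
    return q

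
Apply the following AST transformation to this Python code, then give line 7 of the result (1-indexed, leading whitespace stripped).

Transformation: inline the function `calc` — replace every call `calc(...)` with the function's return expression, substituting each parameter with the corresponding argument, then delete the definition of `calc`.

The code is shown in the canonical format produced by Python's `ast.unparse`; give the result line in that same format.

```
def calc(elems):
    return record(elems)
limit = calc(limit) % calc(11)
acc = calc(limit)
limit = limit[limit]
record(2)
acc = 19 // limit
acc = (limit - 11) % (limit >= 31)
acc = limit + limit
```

Transformed code:
limit = record(limit) % record(11)
acc = record(limit)
limit = limit[limit]
record(2)
acc = 19 // limit
acc = (limit - 11) % (limit >= 31)
acc = limit + limit

acc = limit + limit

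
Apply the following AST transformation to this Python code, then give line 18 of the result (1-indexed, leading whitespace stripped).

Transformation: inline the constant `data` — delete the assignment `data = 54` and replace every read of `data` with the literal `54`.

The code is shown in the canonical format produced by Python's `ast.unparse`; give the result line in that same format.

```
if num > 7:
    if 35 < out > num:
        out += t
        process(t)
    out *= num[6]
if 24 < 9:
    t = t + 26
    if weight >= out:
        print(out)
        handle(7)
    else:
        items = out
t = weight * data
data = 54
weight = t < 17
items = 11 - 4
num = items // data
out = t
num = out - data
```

Transformed code:
if num > 7:
    if 35 < out > num:
        out += t
        process(t)
    out *= num[6]
if 24 < 9:
    t = t + 26
    if weight >= out:
        print(out)
        handle(7)
    else:
        items = out
t = weight * 54
weight = t < 17
items = 11 - 4
num = items // 54
out = t
num = out - 54

num = out - 54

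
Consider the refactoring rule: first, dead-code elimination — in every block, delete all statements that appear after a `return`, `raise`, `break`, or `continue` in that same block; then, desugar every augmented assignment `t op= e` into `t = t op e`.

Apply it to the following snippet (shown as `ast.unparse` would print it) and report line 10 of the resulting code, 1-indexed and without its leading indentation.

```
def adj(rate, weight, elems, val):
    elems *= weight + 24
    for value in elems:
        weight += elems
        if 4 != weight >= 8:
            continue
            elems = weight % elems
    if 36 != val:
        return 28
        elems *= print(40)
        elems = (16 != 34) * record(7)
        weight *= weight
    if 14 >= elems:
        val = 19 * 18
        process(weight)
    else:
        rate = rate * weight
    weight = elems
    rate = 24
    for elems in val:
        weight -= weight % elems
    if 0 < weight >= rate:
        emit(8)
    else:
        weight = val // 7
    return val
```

Transformed code:
def adj(rate, weight, elems, val):
    elems = elems * (weight + 24)
    for value in elems:
        weight = weight + elems
        if 4 != weight >= 8:
            continue
    if 36 != val:
        return 28
    if 14 >= elems:
        val = 19 * 18
        process(weight)
    else:
        rate = rate * weight
    weight = elems
    rate = 24
    for elems in val:
        weight = weight - weight % elems
    if 0 < weight >= rate:
        emit(8)
    else:
        weight = val // 7
    return val

val = 19 * 18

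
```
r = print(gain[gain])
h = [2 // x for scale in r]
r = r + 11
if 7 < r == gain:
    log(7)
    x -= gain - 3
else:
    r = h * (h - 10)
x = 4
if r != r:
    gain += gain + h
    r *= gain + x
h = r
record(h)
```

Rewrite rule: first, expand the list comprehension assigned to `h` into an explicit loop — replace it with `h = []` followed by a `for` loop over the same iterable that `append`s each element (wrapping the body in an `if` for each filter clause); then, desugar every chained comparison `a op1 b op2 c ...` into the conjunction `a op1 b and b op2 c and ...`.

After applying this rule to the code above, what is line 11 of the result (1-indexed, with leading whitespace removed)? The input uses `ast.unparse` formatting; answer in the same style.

x = 4

Transformed code:
r = print(gain[gain])
h = []
for scale in r:
    h.append(2 // x)
r = r + 11
if 7 < r and r == gain:
    log(7)
    x -= gain - 3
else:
    r = h * (h - 10)
x = 4
if r != r:
    gain += gain + h
    r *= gain + x
h = r
record(h)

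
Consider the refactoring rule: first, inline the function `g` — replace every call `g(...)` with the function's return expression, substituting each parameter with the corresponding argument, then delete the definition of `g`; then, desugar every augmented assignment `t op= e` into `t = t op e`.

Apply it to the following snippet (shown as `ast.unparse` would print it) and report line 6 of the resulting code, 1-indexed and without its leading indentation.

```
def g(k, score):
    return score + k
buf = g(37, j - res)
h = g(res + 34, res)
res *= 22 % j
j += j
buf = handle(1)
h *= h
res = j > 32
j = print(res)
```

h = h * h

Transformed code:
buf = j - res + 37
h = res + (res + 34)
res = res * (22 % j)
j = j + j
buf = handle(1)
h = h * h
res = j > 32
j = print(res)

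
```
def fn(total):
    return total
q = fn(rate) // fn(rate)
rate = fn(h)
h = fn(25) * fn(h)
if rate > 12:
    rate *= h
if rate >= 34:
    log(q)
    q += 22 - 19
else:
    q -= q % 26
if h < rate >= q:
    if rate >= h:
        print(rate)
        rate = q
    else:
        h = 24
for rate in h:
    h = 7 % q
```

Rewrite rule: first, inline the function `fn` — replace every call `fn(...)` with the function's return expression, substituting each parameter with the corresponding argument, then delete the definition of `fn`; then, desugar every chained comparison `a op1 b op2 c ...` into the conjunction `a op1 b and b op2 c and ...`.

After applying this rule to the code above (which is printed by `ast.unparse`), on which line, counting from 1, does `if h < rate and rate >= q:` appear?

Transformed code:
q = rate // rate
rate = h
h = 25 * h
if rate > 12:
    rate *= h
if rate >= 34:
    log(q)
    q += 22 - 19
else:
    q -= q % 26
if h < rate and rate >= q:
    if rate >= h:
        print(rate)
        rate = q
    else:
        h = 24
for rate in h:
    h = 7 % q

11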